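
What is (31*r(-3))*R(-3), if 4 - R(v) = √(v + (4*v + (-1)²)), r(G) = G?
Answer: -372 + 93*I*√14 ≈ -372.0 + 347.97*I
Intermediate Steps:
R(v) = 4 - √(1 + 5*v) (R(v) = 4 - √(v + (4*v + (-1)²)) = 4 - √(v + (4*v + 1)) = 4 - √(v + (1 + 4*v)) = 4 - √(1 + 5*v))
(31*r(-3))*R(-3) = (31*(-3))*(4 - √(1 + 5*(-3))) = -93*(4 - √(1 - 15)) = -93*(4 - √(-14)) = -93*(4 - I*√14) = -372 + 93*I*√14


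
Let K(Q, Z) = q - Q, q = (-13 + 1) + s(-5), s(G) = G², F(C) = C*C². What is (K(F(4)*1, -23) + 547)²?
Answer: 246016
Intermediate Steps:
F(C) = C³
q = 13 (q = (-13 + 1) + (-5)² = -12 + 25 = 13)
K(Q, Z) = 13 - Q
(K(F(4)*1, -23) + 547)² = ((13 - 4³) + 547)² = ((13 - 64) + 547)² = (-51 + 547)² = 496² = 246016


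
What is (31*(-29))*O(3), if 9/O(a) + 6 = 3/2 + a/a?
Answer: 16182/7 ≈ 2311.7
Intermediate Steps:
O(a) = -18/7 (O(a) = 9/(-6 + (3/2 + a/a)) = 9/(-6 + (3*(½) + 1)) = 9/(-6 + (3/2 + 1)) = 9/(-6 + 5/2) = 9/(-7/2) = 9*(-2/7) = -18/7)
(31*(-29))*O(3) = (31*(-29))*(-18/7) = -899*(-18/7) = 16182/7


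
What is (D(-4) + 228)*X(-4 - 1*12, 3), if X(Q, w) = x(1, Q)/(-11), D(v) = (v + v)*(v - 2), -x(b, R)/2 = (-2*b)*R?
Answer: 17664/11 ≈ 1605.8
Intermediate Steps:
x(b, R) = 4*R*b (x(b, R) = -2*(-2*b)*R = -(-4)*R*b = 4*R*b)
D(v) = 2*v*(-2 + v) (D(v) = (2*v)*(-2 + v) = 2*v*(-2 + v))
X(Q, w) = -4*Q/11 (X(Q, w) = (4*Q*1)/(-11) = (4*Q)*(-1/11) = -4*Q/11)
(D(-4) + 228)*X(-4 - 1*12, 3) = (2*(-4)*(-2 - 4) + 228)*(-4*(-4 - 1*12)/11) = (2*(-4)*(-6) + 228)*(-4*(-4 - 12)/11) = (48 + 228)*(-4/11*(-16)) = 276*(64/11) = 17664/11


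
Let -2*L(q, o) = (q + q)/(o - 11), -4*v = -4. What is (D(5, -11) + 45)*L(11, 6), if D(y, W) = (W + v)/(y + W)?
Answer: 308/3 ≈ 102.67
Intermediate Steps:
v = 1 (v = -¼*(-4) = 1)
D(y, W) = (1 + W)/(W + y) (D(y, W) = (W + 1)/(y + W) = (1 + W)/(W + y))
L(q, o) = -q/(-11 + o) (L(q, o) = -(q + q)/(2*(o - 11)) = -2*q/(2*(-11 + o)) = -q/(-11 + o))
(D(5, -11) + 45)*L(11, 6) = ((1 - 11)/(-11 + 5) + 45)*(-1*11/(-11 + 6)) = (-10/(-6) + 45)*(-1*11/(-5)) = (-⅙*(-10) + 45)*(-1*11*(-⅕)) = (5/3 + 45)*(11/5) = (140/3)*(11/5) = 308/3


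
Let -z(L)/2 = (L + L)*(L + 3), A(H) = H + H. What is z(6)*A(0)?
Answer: 0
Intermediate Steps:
A(H) = 2*H
z(L) = -4*L*(3 + L) (z(L) = -2*(L + L)*(L + 3) = -2*2*L*(3 + L) = -4*L*(3 + L))
z(6)*A(0) = (-4*6*(3 + 6))*(2*0) = -4*6*9*0 = -216*0 = 0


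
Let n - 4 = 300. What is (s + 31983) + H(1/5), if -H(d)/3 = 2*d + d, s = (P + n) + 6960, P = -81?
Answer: 195821/5 ≈ 39164.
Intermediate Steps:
n = 304 (n = 4 + 300 = 304)
s = 7183 (s = (-81 + 304) + 6960 = 223 + 6960 = 7183)
H(d) = -9*d (H(d) = -3*(2*d + d) = -9*d)
(s + 31983) + H(1/5) = (7183 + 31983) - 9/5 = 39166 - 9*1/5 = 39166 - 9/5 = 195821/5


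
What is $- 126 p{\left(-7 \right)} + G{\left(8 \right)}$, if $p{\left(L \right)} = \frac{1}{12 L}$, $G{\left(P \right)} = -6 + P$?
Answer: $\frac{7}{2} \approx 3.5$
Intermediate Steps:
$p{\left(L \right)} = \frac{1}{12 L}$
$- 126 p{\left(-7 \right)} + G{\left(8 \right)} = - 126 \frac{1}{12 \left(-7\right)} + \left(-6 + 8\right) = - 126 \cdot \frac{1}{12} \left(- \frac{1}{7}\right) + 2 = \left(-126\right) \left(- \frac{1}{84}\right) + 2 = \frac{3}{2} + 2 = \frac{7}{2}$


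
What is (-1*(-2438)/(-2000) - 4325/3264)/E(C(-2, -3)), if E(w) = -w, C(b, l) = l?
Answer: -1037977/1224000 ≈ -0.84802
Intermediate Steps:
(-1*(-2438)/(-2000) - 4325/3264)/E(C(-2, -3)) = (-1*(-2438)/(-2000) - 4325/3264)/((-1*(-3))) = (2438*(-1/2000) - 4325*1/3264)/3 = (-1219/1000 - 4325/3264)*(⅓) = -1037977/408000*⅓ = -1037977/1224000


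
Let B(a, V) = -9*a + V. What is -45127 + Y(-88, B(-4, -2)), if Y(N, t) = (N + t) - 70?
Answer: -45251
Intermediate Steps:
B(a, V) = V - 9*a
Y(N, t) = -70 + N + t
-45127 + Y(-88, B(-4, -2)) = -45127 + (-70 - 88 + (-2 - 9*(-4))) = -45127 + (-70 - 88 + (-2 + 36)) = -45127 + (-70 - 88 + 34) = -45127 - 124 = -45251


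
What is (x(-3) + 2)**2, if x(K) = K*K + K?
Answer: 64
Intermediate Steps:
x(K) = K + K**2 (x(K) = K**2 + K = K + K**2)
(x(-3) + 2)**2 = (-3*(1 - 3) + 2)**2 = (-3*(-2) + 2)**2 = (6 + 2)**2 = 8**2 = 64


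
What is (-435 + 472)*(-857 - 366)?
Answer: -45251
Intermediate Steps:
(-435 + 472)*(-857 - 366) = 37*(-1223) = -45251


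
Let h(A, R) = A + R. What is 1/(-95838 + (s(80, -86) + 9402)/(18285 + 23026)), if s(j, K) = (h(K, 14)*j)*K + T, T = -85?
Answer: -41311/3958658941 ≈ -1.0436e-5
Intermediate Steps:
s(j, K) = -85 + K*j*(14 + K) (s(j, K) = ((K + 14)*j)*K - 85 = ((14 + K)*j)*K - 85 = (j*(14 + K))*K - 85 = K*j*(14 + K) - 85 = -85 + K*j*(14 + K))
1/(-95838 + (s(80, -86) + 9402)/(18285 + 23026)) = 1/(-95838 + ((-85 - 86*80*(14 - 86)) + 9402)/(18285 + 23026)) = 1/(-95838 + ((-85 - 86*80*(-72)) + 9402)/41311) = 1/(-95838 + ((-85 + 495360) + 9402)*(1/41311)) = 1/(-95838 + (495275 + 9402)*(1/41311)) = 1/(-95838 + 504677*(1/41311)) = 1/(-95838 + 504677/41311) = 1/(-3958658941/41311) = -41311/3958658941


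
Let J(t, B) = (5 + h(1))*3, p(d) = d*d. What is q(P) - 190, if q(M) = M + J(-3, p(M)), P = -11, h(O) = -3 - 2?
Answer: -201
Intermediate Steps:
h(O) = -5
p(d) = d**2
J(t, B) = 0 (J(t, B) = (5 - 5)*3 = 0*3 = 0)
q(M) = M (q(M) = M + 0 = M)
q(P) - 190 = -11 - 190 = -201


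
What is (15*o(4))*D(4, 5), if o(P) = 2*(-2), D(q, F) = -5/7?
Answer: 300/7 ≈ 42.857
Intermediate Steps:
D(q, F) = -5/7 (D(q, F) = -5*⅐ = -5/7)
o(P) = -4
(15*o(4))*D(4, 5) = (15*(-4))*(-5/7) = -60*(-5/7) = 300/7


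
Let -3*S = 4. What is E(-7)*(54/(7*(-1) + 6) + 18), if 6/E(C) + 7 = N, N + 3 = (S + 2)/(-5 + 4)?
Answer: 81/4 ≈ 20.250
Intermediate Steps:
S = -4/3 (S = -⅓*4 = -4/3 ≈ -1.3333)
N = -11/3 (N = -3 + (-4/3 + 2)/(-5 + 4) = -3 + (⅔)/(-1) = -3 + (⅔)*(-1) = -3 - ⅔ = -11/3 ≈ -3.6667)
E(C) = -9/16 (E(C) = 6/(-7 - 11/3) = 6/(-32/3) = 6*(-3/32) = -9/16)
E(-7)*(54/(7*(-1) + 6) + 18) = -9*(54/(7*(-1) + 6) + 18)/16 = -9*(54/(-7 + 6) + 18)/16 = -9*(54/(-1) + 18)/16 = -9*(54*(-1) + 18)/16 = -9*(-54 + 18)/16 = -9/16*(-36) = 81/4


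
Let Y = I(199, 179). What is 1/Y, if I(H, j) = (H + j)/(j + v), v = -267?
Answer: -44/189 ≈ -0.23280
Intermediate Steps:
I(H, j) = (H + j)/(-267 + j) (I(H, j) = (H + j)/(j - 267) = (H + j)/(-267 + j))
Y = -189/44 (Y = (199 + 179)/(-267 + 179) = 378/(-88) = -1/88*378 = -189/44 ≈ -4.2955)
1/Y = 1/(-189/44) = -44/189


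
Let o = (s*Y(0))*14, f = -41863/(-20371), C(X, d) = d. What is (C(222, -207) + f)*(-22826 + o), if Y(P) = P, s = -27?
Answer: 95297043484/20371 ≈ 4.6781e+6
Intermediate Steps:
f = 41863/20371 (f = -41863*(-1/20371) = 41863/20371 ≈ 2.0550)
o = 0 (o = -27*0*14 = 0*14 = 0)
(C(222, -207) + f)*(-22826 + o) = (-207 + 41863/20371)*(-22826 + 0) = -4174934/20371*(-22826) = 95297043484/20371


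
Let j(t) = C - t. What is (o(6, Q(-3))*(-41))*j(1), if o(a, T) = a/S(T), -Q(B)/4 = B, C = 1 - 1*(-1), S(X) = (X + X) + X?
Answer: -41/6 ≈ -6.8333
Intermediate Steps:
S(X) = 3*X (S(X) = 2*X + X = 3*X)
C = 2 (C = 1 + 1 = 2)
Q(B) = -4*B
o(a, T) = a/(3*T) (o(a, T) = a/((3*T)) = a*(1/(3*T)) = a/(3*T))
j(t) = 2 - t
(o(6, Q(-3))*(-41))*j(1) = (((⅓)*6/(-4*(-3)))*(-41))*(2 - 1*1) = (((⅓)*6/12)*(-41))*(2 - 1) = (((⅓)*6*(1/12))*(-41))*1 = ((⅙)*(-41))*1 = -41/6*1 = -41/6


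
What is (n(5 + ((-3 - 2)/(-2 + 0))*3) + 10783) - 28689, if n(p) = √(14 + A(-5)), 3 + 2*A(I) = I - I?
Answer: -17906 + 5*√2/2 ≈ -17902.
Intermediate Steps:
A(I) = -3/2 (A(I) = -3/2 + (I - I)/2 = -3/2 + (½)*0 = -3/2 + 0 = -3/2)
n(p) = 5*√2/2 (n(p) = √(14 - 3/2) = √(25/2) = 5*√2/2)
(n(5 + ((-3 - 2)/(-2 + 0))*3) + 10783) - 28689 = (5*√2/2 + 10783) - 28689 = (10783 + 5*√2/2) - 28689 = -17906 + 5*√2/2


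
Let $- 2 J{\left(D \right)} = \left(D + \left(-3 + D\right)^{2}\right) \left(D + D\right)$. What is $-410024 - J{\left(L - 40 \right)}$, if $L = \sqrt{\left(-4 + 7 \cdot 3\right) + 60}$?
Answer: $-492009 + 5286 \sqrt{77} \approx -4.4562 \cdot 10^{5}$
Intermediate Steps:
$L = \sqrt{77}$ ($L = \sqrt{\left(-4 + 21\right) + 60} = \sqrt{17 + 60} = \sqrt{77} \approx 8.775$)
$J{\left(D \right)} = - D \left(D + \left(-3 + D\right)^{2}\right)$ ($J{\left(D \right)} = - \frac{\left(D + \left(-3 + D\right)^{2}\right) \left(D + D\right)}{2} = - \frac{\left(D + \left(-3 + D\right)^{2}\right) 2 D}{2} = - \frac{2 D \left(D + \left(-3 + D\right)^{2}\right)}{2} = - D \left(D + \left(-3 + D\right)^{2}\right)$)
$-410024 - J{\left(L - 40 \right)} = -410024 - - \left(\sqrt{77} - 40\right) \left(\left(\sqrt{77} - 40\right) + \left(-3 + \left(\sqrt{77} - 40\right)\right)^{2}\right) = -410024 - - \left(\sqrt{77} - 40\right) \left(\left(\sqrt{77} - 40\right) + \left(-3 - \left(40 - \sqrt{77}\right)\right)^{2}\right) = -410024 - - \left(-40 + \sqrt{77}\right) \left(\left(-40 + \sqrt{77}\right) + \left(-3 - \left(40 - \sqrt{77}\right)\right)^{2}\right) = -410024 - - \left(-40 + \sqrt{77}\right) \left(\left(-40 + \sqrt{77}\right) + \left(-43 + \sqrt{77}\right)^{2}\right) = -410024 - - \left(-40 + \sqrt{77}\right) \left(-40 + \sqrt{77} + \left(-43 + \sqrt{77}\right)^{2}\right) = -410024 + \left(-40 + \sqrt{77}\right) \left(-40 + \sqrt{77} + \left(-43 + \sqrt{77}\right)^{2}\right)$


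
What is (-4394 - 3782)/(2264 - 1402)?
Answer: -4088/431 ≈ -9.4849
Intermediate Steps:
(-4394 - 3782)/(2264 - 1402) = -8176/862 = -8176*1/862 = -4088/431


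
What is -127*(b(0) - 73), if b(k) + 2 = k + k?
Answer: 9525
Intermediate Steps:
b(k) = -2 + 2*k (b(k) = -2 + (k + k) = -2 + 2*k)
-127*(b(0) - 73) = -127*((-2 + 2*0) - 73) = -127*((-2 + 0) - 73) = -127*(-2 - 73) = -127*(-75) = 9525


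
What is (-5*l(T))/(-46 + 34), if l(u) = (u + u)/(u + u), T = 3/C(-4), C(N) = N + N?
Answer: 5/12 ≈ 0.41667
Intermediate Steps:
C(N) = 2*N
T = -3/8 (T = 3/((2*(-4))) = 3/(-8) = 3*(-⅛) = -3/8 ≈ -0.37500)
l(u) = 1 (l(u) = (2*u)/((2*u)) = (2*u)*(1/(2*u)) = 1)
(-5*l(T))/(-46 + 34) = (-5*1)/(-46 + 34) = -5/(-12) = -5*(-1/12) = 5/12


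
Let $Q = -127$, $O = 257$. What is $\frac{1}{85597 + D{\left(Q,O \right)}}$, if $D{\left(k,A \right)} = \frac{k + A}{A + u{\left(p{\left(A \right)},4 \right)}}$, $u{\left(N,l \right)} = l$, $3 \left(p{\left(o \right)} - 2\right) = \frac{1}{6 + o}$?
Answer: $\frac{261}{22340947} \approx 1.1683 \cdot 10^{-5}$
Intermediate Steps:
$p{\left(o \right)} = 2 + \frac{1}{3 \left(6 + o\right)}$
$D{\left(k,A \right)} = \frac{A + k}{4 + A}$ ($D{\left(k,A \right)} = \frac{k + A}{A + 4} = \frac{A + k}{4 + A}$)
$\frac{1}{85597 + D{\left(Q,O \right)}} = \frac{1}{85597 + \frac{257 - 127}{4 + 257}} = \frac{1}{85597 + \frac{1}{261} \cdot 130} = \frac{1}{85597 + \frac{130}{261}} = \frac{1}{\frac{22340947}{261}} = \frac{261}{22340947}$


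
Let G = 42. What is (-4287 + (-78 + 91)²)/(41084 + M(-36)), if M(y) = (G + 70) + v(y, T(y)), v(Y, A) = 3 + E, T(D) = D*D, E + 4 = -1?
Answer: -2059/20597 ≈ -0.099966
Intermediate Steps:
E = -5 (E = -4 - 1 = -5)
T(D) = D²
v(Y, A) = -2 (v(Y, A) = 3 - 5 = -2)
M(y) = 110 (M(y) = (42 + 70) - 2 = 112 - 2 = 110)
(-4287 + (-78 + 91)²)/(41084 + M(-36)) = (-4287 + (-78 + 91)²)/(41084 + 110) = (-4287 + 13²)/41194 = (-4287 + 169)*(1/41194) = -4118*1/41194 = -2059/20597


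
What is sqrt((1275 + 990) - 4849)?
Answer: 2*I*sqrt(646) ≈ 50.833*I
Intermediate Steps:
sqrt((1275 + 990) - 4849) = sqrt(2265 - 4849) = sqrt(-2584) = 2*I*sqrt(646)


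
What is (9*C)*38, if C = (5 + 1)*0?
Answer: 0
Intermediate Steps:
C = 0 (C = 6*0 = 0)
(9*C)*38 = (9*0)*38 = 0*38 = 0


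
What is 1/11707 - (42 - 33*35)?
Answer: 13029892/11707 ≈ 1113.0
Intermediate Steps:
1/11707 - (42 - 33*35) = 1/11707 - (42 - 1155) = 1/11707 - 1*(-1113) = 1/11707 + 1113 = 13029892/11707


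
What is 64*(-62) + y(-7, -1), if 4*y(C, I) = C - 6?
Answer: -15885/4 ≈ -3971.3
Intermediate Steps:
y(C, I) = -3/2 + C/4 (y(C, I) = (C - 6)/4 = (-6 + C)/4 = -3/2 + C/4)
64*(-62) + y(-7, -1) = 64*(-62) + (-3/2 + (¼)*(-7)) = -3968 + (-3/2 - 7/4) = -3968 - 13/4 = -15885/4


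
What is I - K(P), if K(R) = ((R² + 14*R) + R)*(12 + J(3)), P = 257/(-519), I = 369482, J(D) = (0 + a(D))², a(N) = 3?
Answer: 33188223206/89787 ≈ 3.6963e+5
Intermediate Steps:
J(D) = 9 (J(D) = (0 + 3)² = 3² = 9)
P = -257/519 (P = 257*(-1/519) = -257/519 ≈ -0.49518)
K(R) = 21*R² + 315*R (K(R) = ((R² + 14*R) + R)*(12 + 9) = (R² + 15*R)*21 = 21*R² + 315*R)
I - K(P) = 369482 - 21*(-257)*(15 - 257/519)/519 = 369482 - 21*(-257)*7528/(519*519) = 369482 - 1*(-13542872/89787) = 369482 + 13542872/89787 = 33188223206/89787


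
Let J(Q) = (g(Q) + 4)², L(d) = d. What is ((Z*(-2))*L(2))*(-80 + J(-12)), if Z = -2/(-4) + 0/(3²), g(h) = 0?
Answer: 128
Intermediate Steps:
Z = ½ (Z = -2*(-¼) + 0/9 = ½ + 0*(⅑) = ½ + 0 = ½ ≈ 0.50000)
J(Q) = 16 (J(Q) = (0 + 4)² = 4² = 16)
((Z*(-2))*L(2))*(-80 + J(-12)) = (((½)*(-2))*2)*(-80 + 16) = -1*2*(-64) = -2*(-64) = 128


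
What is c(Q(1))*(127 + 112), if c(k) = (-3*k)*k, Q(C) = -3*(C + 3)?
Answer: -103248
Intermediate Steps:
Q(C) = -9 - 3*C (Q(C) = -3*(3 + C) = -9 - 3*C)
c(k) = -3*k**2
c(Q(1))*(127 + 112) = (-3*(-9 - 3*1)**2)*(127 + 112) = -3*(-9 - 3)**2*239 = -3*(-12)**2*239 = -3*144*239 = -432*239 = -103248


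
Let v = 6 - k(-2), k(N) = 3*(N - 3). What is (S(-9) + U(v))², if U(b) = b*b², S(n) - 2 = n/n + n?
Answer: 85655025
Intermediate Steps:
S(n) = 3 + n (S(n) = 2 + (n/n + n) = 2 + (1 + n) = 3 + n)
k(N) = -9 + 3*N (k(N) = 3*(-3 + N) = -9 + 3*N)
v = 21 (v = 6 - (-9 + 3*(-2)) = 6 - (-9 - 6) = 6 - 1*(-15) = 6 + 15 = 21)
U(b) = b³
(S(-9) + U(v))² = ((3 - 9) + 21³)² = (-6 + 9261)² = 9255² = 85655025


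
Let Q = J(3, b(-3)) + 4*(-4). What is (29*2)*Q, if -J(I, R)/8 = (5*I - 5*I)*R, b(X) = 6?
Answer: -928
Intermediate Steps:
J(I, R) = 0 (J(I, R) = -8*(5*I - 5*I)*R = -0*R = -8*0 = 0)
Q = -16 (Q = 0 + 4*(-4) = 0 - 16 = -16)
(29*2)*Q = (29*2)*(-16) = 58*(-16) = -928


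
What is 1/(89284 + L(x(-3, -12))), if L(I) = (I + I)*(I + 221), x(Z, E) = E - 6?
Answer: 1/81976 ≈ 1.2199e-5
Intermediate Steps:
x(Z, E) = -6 + E
L(I) = 2*I*(221 + I) (L(I) = (2*I)*(221 + I) = 2*I*(221 + I))
1/(89284 + L(x(-3, -12))) = 1/(89284 + 2*(-6 - 12)*(221 + (-6 - 12))) = 1/(89284 + 2*(-18)*(221 - 18)) = 1/(89284 + 2*(-18)*203) = 1/(89284 - 7308) = 1/81976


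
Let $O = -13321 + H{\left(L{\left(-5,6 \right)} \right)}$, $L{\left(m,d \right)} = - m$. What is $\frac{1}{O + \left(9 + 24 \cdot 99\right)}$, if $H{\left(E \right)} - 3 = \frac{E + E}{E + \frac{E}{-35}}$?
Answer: $- \frac{17}{185826} \approx -9.1483 \cdot 10^{-5}$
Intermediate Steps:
$H{\left(E \right)} = \frac{86}{17}$ ($H{\left(E \right)} = 3 + \frac{E + E}{E + \frac{E}{-35}} = 3 + \frac{2 E}{E + E \left(- \frac{1}{35}\right)} = 3 + \frac{2 E}{E - \frac{E}{35}} = 3 + \frac{2 E}{\frac{34}{35} E} = 3 + 2 E \frac{35}{34 E} = 3 + \frac{35}{17} = \frac{86}{17}$)
$O = - \frac{226371}{17}$ ($O = -13321 + \frac{86}{17} = - \frac{226371}{17} \approx -13316.0$)
$\frac{1}{O + \left(9 + 24 \cdot 99\right)} = \frac{1}{- \frac{226371}{17} + \left(9 + 24 \cdot 99\right)} = \frac{1}{- \frac{226371}{17} + \left(9 + 2376\right)} = \frac{1}{- \frac{226371}{17} + 2385} = \frac{1}{- \frac{185826}{17}} = - \frac{17}{185826}$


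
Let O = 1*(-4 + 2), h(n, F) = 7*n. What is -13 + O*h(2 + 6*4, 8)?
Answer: -377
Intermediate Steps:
O = -2 (O = 1*(-2) = -2)
-13 + O*h(2 + 6*4, 8) = -13 - 14*(2 + 6*4) = -13 - 14*(2 + 24) = -13 - 14*26 = -13 - 2*182 = -13 - 364 = -377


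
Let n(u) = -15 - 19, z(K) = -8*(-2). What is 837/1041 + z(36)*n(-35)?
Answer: -188489/347 ≈ -543.20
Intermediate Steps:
z(K) = 16
n(u) = -34
837/1041 + z(36)*n(-35) = 837/1041 + 16*(-34) = 837*(1/1041) - 544 = 279/347 - 544 = -188489/347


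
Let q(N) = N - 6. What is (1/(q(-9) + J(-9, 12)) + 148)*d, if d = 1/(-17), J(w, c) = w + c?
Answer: -1775/204 ≈ -8.7010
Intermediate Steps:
J(w, c) = c + w
q(N) = -6 + N
d = -1/17 ≈ -0.058824
(1/(q(-9) + J(-9, 12)) + 148)*d = (1/((-6 - 9) + (12 - 9)) + 148)*(-1/17) = (1/(-15 + 3) + 148)*(-1/17) = (1/(-12) + 148)*(-1/17) = (-1/12 + 148)*(-1/17) = (1775/12)*(-1/17) = -1775/204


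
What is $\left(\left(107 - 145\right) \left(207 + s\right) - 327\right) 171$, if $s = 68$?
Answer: $-1842867$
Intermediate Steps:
$\left(\left(107 - 145\right) \left(207 + s\right) - 327\right) 171 = \left(\left(107 - 145\right) \left(207 + 68\right) - 327\right) 171 = \left(\left(-38\right) 275 - 327\right) 171 = \left(-10450 - 327\right) 171 = \left(-10777\right) 171 = -1842867$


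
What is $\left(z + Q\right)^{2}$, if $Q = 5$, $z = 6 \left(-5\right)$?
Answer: $625$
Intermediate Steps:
$z = -30$
$\left(z + Q\right)^{2} = \left(-30 + 5\right)^{2} = \left(-25\right)^{2} = 625$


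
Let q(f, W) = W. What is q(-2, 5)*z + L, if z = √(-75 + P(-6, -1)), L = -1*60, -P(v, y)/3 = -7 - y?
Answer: -60 + 5*I*√57 ≈ -60.0 + 37.749*I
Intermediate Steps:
P(v, y) = 21 + 3*y (P(v, y) = -3*(-7 - y) = 21 + 3*y)
L = -60
z = I*√57 (z = √(-75 + (21 + 3*(-1))) = √(-75 + (21 - 3)) = √(-75 + 18) = √(-57) = I*√57 ≈ 7.5498*I)
q(-2, 5)*z + L = 5*(I*√57) - 60 = 5*I*√57 - 60 = -60 + 5*I*√57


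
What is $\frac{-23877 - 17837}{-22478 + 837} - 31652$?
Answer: $- \frac{684939218}{21641} \approx -31650.0$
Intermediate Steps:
$\frac{-23877 - 17837}{-22478 + 837} - 31652 = - \frac{41714}{-21641} - 31652 = \left(-41714\right) \left(- \frac{1}{21641}\right) - 31652 = \frac{41714}{21641} - 31652 = - \frac{684939218}{21641}$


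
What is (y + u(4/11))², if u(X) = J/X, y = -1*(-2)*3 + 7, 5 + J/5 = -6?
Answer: 305809/16 ≈ 19113.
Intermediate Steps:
J = -55 (J = -25 + 5*(-6) = -25 - 30 = -55)
y = 13 (y = 2*3 + 7 = 6 + 7 = 13)
u(X) = -55/X
(y + u(4/11))² = (13 - 55/(4/11))² = (13 - 55/(4*(1/11)))² = (13 - 55/4/11)² = (13 - 55*11/4)² = (13 - 605/4)² = (-553/4)² = 305809/16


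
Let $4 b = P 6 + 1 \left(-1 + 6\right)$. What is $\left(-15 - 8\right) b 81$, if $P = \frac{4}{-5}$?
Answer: $- \frac{1863}{20} \approx -93.15$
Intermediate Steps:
$P = - \frac{4}{5}$ ($P = 4 \left(- \frac{1}{5}\right) = - \frac{4}{5} \approx -0.8$)
$b = \frac{1}{20}$ ($b = \frac{\left(- \frac{4}{5}\right) 6 + 1 \left(-1 + 6\right)}{4} = \frac{- \frac{24}{5} + 1 \cdot 5}{4} = \frac{- \frac{24}{5} + 5}{4} = \frac{1}{4} \cdot \frac{1}{5} = \frac{1}{20} \approx 0.05$)
$\left(-15 - 8\right) b 81 = \left(-15 - 8\right) \frac{1}{20} \cdot 81 = \left(-23\right) \frac{1}{20} \cdot 81 = \left(- \frac{23}{20}\right) 81 = - \frac{1863}{20}$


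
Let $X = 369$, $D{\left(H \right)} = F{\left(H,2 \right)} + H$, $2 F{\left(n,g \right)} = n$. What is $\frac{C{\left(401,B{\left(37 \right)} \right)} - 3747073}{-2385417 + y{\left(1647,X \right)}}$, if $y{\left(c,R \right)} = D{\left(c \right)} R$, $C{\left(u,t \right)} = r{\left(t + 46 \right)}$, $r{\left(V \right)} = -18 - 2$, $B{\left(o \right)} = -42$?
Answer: $\frac{2498062}{982535} \approx 2.5425$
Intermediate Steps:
$F{\left(n,g \right)} = \frac{n}{2}$
$r{\left(V \right)} = -20$ ($r{\left(V \right)} = -18 - 2 = -20$)
$D{\left(H \right)} = \frac{3 H}{2}$ ($D{\left(H \right)} = \frac{H}{2} + H = \frac{3 H}{2}$)
$C{\left(u,t \right)} = -20$
$y{\left(c,R \right)} = \frac{3 R c}{2}$ ($y{\left(c,R \right)} = \frac{3 c}{2} R = \frac{3 R c}{2}$)
$\frac{C{\left(401,B{\left(37 \right)} \right)} - 3747073}{-2385417 + y{\left(1647,X \right)}} = \frac{-20 - 3747073}{-2385417 + \frac{3}{2} \cdot 369 \cdot 1647} = - \frac{3747093}{-2385417 + \frac{1823229}{2}} = - \frac{3747093}{- \frac{2947605}{2}} = \left(-3747093\right) \left(- \frac{2}{2947605}\right) = \frac{2498062}{982535}$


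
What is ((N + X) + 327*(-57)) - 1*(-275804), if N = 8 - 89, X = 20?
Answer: 257104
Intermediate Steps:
N = -81
((N + X) + 327*(-57)) - 1*(-275804) = ((-81 + 20) + 327*(-57)) - 1*(-275804) = (-61 - 18639) + 275804 = -18700 + 275804 = 257104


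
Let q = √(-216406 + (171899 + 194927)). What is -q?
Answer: -2*√37605 ≈ -387.84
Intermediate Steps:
q = 2*√37605 (q = √(-216406 + 366826) = √150420 = 2*√37605 ≈ 387.84)
-q = -2*√37605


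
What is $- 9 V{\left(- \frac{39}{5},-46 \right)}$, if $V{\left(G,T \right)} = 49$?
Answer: $-441$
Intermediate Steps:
$- 9 V{\left(- \frac{39}{5},-46 \right)} = \left(-9\right) 49 = -441$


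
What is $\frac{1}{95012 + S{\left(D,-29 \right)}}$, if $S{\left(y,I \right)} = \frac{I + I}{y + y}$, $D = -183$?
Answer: $\frac{183}{17387225} \approx 1.0525 \cdot 10^{-5}$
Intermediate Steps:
$S{\left(y,I \right)} = \frac{I}{y}$ ($S{\left(y,I \right)} = \frac{2 I}{2 y} = 2 I \frac{1}{2 y} = \frac{I}{y}$)
$\frac{1}{95012 + S{\left(D,-29 \right)}} = \frac{1}{95012 - \frac{29}{-183}} = \frac{1}{95012 - - \frac{29}{183}} = \frac{1}{95012 + \frac{29}{183}} = \frac{1}{\frac{17387225}{183}} = \frac{183}{17387225}$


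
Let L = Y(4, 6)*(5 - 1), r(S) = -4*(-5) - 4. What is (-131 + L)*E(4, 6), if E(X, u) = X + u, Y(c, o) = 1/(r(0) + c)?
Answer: -1308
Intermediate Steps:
r(S) = 16 (r(S) = 20 - 4 = 16)
Y(c, o) = 1/(16 + c)
L = ⅕ (L = (5 - 1)/(16 + 4) = 4/20 = (1/20)*4 = ⅕ ≈ 0.20000)
(-131 + L)*E(4, 6) = (-131 + ⅕)*(4 + 6) = -654/5*10 = -1308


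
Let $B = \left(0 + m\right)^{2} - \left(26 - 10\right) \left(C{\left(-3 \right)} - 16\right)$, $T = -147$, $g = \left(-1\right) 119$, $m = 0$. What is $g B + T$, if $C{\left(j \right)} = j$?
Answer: $-36323$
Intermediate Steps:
$g = -119$
$B = 304$ ($B = \left(0 + 0\right)^{2} - \left(26 - 10\right) \left(-3 - 16\right) = 0^{2} - 16 \left(-19\right) = 0 - -304 = 0 + 304 = 304$)
$g B + T = \left(-119\right) 304 - 147 = -36176 - 147 = -36323$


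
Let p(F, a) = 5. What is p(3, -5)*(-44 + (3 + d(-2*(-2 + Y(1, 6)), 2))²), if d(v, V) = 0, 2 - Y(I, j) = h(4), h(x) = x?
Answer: -175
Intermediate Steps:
Y(I, j) = -2 (Y(I, j) = 2 - 1*4 = 2 - 4 = -2)
p(3, -5)*(-44 + (3 + d(-2*(-2 + Y(1, 6)), 2))²) = 5*(-44 + (3 + 0)²) = 5*(-44 + 3²) = 5*(-44 + 9) = 5*(-35) = -175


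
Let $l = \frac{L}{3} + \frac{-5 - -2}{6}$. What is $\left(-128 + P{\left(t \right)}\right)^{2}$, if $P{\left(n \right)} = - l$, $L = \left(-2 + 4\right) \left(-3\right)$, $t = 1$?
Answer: $\frac{63001}{4} \approx 15750.0$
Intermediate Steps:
$L = -6$ ($L = 2 \left(-3\right) = -6$)
$l = - \frac{5}{2}$ ($l = - \frac{6}{3} + \frac{-5 - -2}{6} = \left(-6\right) \frac{1}{3} + \left(-5 + 2\right) \frac{1}{6} = -2 - \frac{1}{2} = - \frac{5}{2} \approx -2.5$)
$P{\left(n \right)} = \frac{5}{2}$ ($P{\left(n \right)} = \left(-1\right) \left(- \frac{5}{2}\right) = \frac{5}{2}$)
$\left(-128 + P{\left(t \right)}\right)^{2} = \left(-128 + \frac{5}{2}\right)^{2} = \left(- \frac{251}{2}\right)^{2} = \frac{63001}{4}$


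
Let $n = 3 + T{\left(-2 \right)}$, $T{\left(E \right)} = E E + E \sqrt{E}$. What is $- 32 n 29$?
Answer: $-6496 + 1856 i \sqrt{2} \approx -6496.0 + 2624.8 i$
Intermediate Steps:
$T{\left(E \right)} = E^{2} + E^{\frac{3}{2}}$
$n = 7 - 2 i \sqrt{2}$ ($n = 3 + \left(\left(-2\right)^{2} + \left(-2\right)^{\frac{3}{2}}\right) = 3 + \left(4 - 2 i \sqrt{2}\right) = 7 - 2 i \sqrt{2} \approx 7.0 - 2.8284 i$)
$- 32 n 29 = - 32 \left(7 - 2 i \sqrt{2}\right) 29 = \left(-224 + 64 i \sqrt{2}\right) 29 = -6496 + 1856 i \sqrt{2}$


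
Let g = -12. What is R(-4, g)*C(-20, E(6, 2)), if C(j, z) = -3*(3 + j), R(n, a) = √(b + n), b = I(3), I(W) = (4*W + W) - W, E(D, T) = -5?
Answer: 102*√2 ≈ 144.25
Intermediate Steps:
I(W) = 4*W (I(W) = 5*W - W = 4*W)
b = 12 (b = 4*3 = 12)
R(n, a) = √(12 + n)
C(j, z) = -9 - 3*j
R(-4, g)*C(-20, E(6, 2)) = √(12 - 4)*(-9 - 3*(-20)) = √8*(-9 + 60) = (2*√2)*51 = 102*√2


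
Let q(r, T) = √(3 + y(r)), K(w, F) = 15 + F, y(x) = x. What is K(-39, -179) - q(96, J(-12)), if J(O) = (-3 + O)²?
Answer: -164 - 3*√11 ≈ -173.95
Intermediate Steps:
q(r, T) = √(3 + r)
K(-39, -179) - q(96, J(-12)) = (15 - 179) - √(3 + 96) = -164 - √99 = -164 - 3*√11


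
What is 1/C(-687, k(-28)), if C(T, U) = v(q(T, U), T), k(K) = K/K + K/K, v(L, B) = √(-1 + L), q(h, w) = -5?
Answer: -I*√6/6 ≈ -0.40825*I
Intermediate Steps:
k(K) = 2 (k(K) = 1 + 1 = 2)
C(T, U) = I*√6 (C(T, U) = √(-1 - 5) = √(-6) = I*√6)
1/C(-687, k(-28)) = 1/(I*√6) = -I*√6/6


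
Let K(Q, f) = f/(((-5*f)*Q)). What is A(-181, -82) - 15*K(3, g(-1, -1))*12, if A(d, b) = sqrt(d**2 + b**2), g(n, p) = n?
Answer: 12 + sqrt(39485) ≈ 210.71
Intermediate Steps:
K(Q, f) = -1/(5*Q) (K(Q, f) = f/((-5*Q*f)) = f*(-1/(5*Q*f)) = -1/(5*Q))
A(d, b) = sqrt(b**2 + d**2)
A(-181, -82) - 15*K(3, g(-1, -1))*12 = sqrt((-82)**2 + (-181)**2) - (-3)/3*12 = sqrt(6724 + 32761) - (-3)/3*12 = sqrt(39485) - 15*(-1/15)*12 = sqrt(39485) + 1*12 = sqrt(39485) + 12 = 12 + sqrt(39485)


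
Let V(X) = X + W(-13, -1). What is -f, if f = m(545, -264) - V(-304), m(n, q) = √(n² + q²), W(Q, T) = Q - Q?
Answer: -304 - √366721 ≈ -909.58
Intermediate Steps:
W(Q, T) = 0
V(X) = X (V(X) = X + 0 = X)
f = 304 + √366721 (f = √(545² + (-264)²) - 1*(-304) = √(297025 + 69696) + 304 = √366721 + 304 = 304 + √366721 ≈ 909.58)
-f = -(304 + √366721) = -304 - √366721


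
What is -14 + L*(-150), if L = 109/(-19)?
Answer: 16084/19 ≈ 846.53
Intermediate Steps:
L = -109/19 (L = 109*(-1/19) = -109/19 ≈ -5.7368)
-14 + L*(-150) = -14 - 109/19*(-150) = -14 + 16350/19 = 16084/19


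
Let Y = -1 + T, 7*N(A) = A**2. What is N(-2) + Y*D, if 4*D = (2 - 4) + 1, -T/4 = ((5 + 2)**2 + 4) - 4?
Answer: 1395/28 ≈ 49.821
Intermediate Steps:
N(A) = A**2/7
T = -196 (T = -4*(((5 + 2)**2 + 4) - 4) = -4*((7**2 + 4) - 4) = -4*((49 + 4) - 4) = -4*(53 - 4) = -4*49 = -196)
D = -1/4 (D = ((2 - 4) + 1)/4 = (-2 + 1)/4 = (1/4)*(-1) = -1/4 ≈ -0.25000)
Y = -197 (Y = -1 - 196 = -197)
N(-2) + Y*D = (1/7)*(-2)**2 - 197*(-1/4) = (1/7)*4 + 197/4 = 4/7 + 197/4 = 1395/28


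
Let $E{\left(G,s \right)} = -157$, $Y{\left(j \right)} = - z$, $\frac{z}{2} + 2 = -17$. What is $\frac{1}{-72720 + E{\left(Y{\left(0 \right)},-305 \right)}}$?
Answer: $- \frac{1}{72877} \approx -1.3722 \cdot 10^{-5}$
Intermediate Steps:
$z = -38$ ($z = -4 + 2 \left(-17\right) = -4 - 34 = -38$)
$Y{\left(j \right)} = 38$ ($Y{\left(j \right)} = \left(-1\right) \left(-38\right) = 38$)
$\frac{1}{-72720 + E{\left(Y{\left(0 \right)},-305 \right)}} = \frac{1}{-72720 - 157} = \frac{1}{-72877} = - \frac{1}{72877}$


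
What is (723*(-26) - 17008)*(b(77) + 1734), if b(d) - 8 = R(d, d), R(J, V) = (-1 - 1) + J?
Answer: -65059502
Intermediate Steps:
R(J, V) = -2 + J
b(d) = 6 + d (b(d) = 8 + (-2 + d) = 6 + d)
(723*(-26) - 17008)*(b(77) + 1734) = (723*(-26) - 17008)*((6 + 77) + 1734) = (-18798 - 17008)*(83 + 1734) = -35806*1817 = -65059502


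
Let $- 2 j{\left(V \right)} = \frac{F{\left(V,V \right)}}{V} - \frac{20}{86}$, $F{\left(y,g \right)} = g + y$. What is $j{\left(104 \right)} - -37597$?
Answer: $\frac{1616633}{43} \approx 37596.0$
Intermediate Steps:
$j{\left(V \right)} = - \frac{38}{43}$ ($j{\left(V \right)} = - \frac{\frac{V + V}{V} - \frac{20}{86}}{2} = - \frac{\frac{2 V}{V} - \frac{10}{43}}{2} = - \frac{2 - \frac{10}{43}}{2} = \left(- \frac{1}{2}\right) \frac{76}{43} = - \frac{38}{43}$)
$j{\left(104 \right)} - -37597 = - \frac{38}{43} - -37597 = - \frac{38}{43} + 37597 = \frac{1616633}{43}$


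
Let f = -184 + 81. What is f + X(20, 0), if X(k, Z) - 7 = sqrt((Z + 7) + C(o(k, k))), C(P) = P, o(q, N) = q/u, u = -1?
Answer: -96 + I*sqrt(13) ≈ -96.0 + 3.6056*I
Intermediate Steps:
o(q, N) = -q (o(q, N) = q/(-1) = q*(-1) = -q)
f = -103
X(k, Z) = 7 + sqrt(7 + Z - k) (X(k, Z) = 7 + sqrt((Z + 7) - k) = 7 + sqrt((7 + Z) - k) = 7 + sqrt(7 + Z - k))
f + X(20, 0) = -103 + (7 + sqrt(7 + 0 - 1*20)) = -103 + (7 + sqrt(7 + 0 - 20)) = -103 + (7 + sqrt(-13)) = -103 + (7 + I*sqrt(13)) = -96 + I*sqrt(13)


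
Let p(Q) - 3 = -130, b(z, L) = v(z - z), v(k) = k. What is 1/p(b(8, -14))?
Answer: -1/127 ≈ -0.0078740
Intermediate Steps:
b(z, L) = 0 (b(z, L) = z - z = 0)
p(Q) = -127 (p(Q) = 3 - 130 = -127)
1/p(b(8, -14)) = 1/(-127) = -1/127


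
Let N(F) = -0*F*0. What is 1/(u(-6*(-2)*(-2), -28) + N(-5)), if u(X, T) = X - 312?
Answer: -1/336 ≈ -0.0029762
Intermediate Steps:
u(X, T) = -312 + X
N(F) = 0 (N(F) = -0*0 = -1*0 = 0)
1/(u(-6*(-2)*(-2), -28) + N(-5)) = 1/((-312 - 6*(-2)*(-2)) + 0) = 1/((-312 + 12*(-2)) + 0) = 1/((-312 - 24) + 0) = 1/(-336 + 0) = 1/(-336) = -1/336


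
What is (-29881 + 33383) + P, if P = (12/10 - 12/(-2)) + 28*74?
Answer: 27906/5 ≈ 5581.2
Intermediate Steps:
P = 10396/5 (P = (12*(⅒) - 12*(-½)) + 2072 = (6/5 + 6) + 2072 = 36/5 + 2072 = 10396/5 ≈ 2079.2)
(-29881 + 33383) + P = (-29881 + 33383) + 10396/5 = 3502 + 10396/5 = 27906/5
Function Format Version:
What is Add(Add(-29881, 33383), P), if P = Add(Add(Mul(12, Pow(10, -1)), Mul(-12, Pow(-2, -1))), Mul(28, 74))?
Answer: Rational(27906, 5) ≈ 5581.2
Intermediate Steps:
P = Rational(10396, 5) (P = Add(Add(Mul(12, Rational(1, 10)), Mul(-12, Rational(-1, 2))), 2072) = Add(Add(Rational(6, 5), 6), 2072) = Add(Rational(36, 5), 2072) = Rational(10396, 5) ≈ 2079.2)
Add(Add(-29881, 33383), P) = Add(Add(-29881, 33383), Rational(10396, 5)) = Add(3502, Rational(10396, 5)) = Rational(27906, 5)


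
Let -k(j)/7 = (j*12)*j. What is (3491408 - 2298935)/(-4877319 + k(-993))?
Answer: -397491/29235145 ≈ -0.013596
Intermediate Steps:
k(j) = -84*j² (k(j) = -7*j*12*j = -7*12*j*j = -84*j²)
(3491408 - 2298935)/(-4877319 + k(-993)) = (3491408 - 2298935)/(-4877319 - 84*(-993)²) = 1192473/(-4877319 - 84*986049) = 1192473/(-4877319 - 82828116) = 1192473/(-87705435) = 1192473*(-1/87705435) = -397491/29235145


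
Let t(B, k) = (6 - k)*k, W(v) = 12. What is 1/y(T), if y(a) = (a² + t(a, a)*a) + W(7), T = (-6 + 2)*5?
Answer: 1/10812 ≈ 9.2490e-5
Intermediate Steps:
t(B, k) = k*(6 - k)
T = -20 (T = -4*5 = -20)
y(a) = 12 + a² + a²*(6 - a) (y(a) = (a² + (a*(6 - a))*a) + 12 = (a² + a²*(6 - a)) + 12 = 12 + a² + a²*(6 - a))
1/y(T) = 1/(12 - 1*(-20)³ + 7*(-20)²) = 1/(12 - 1*(-8000) + 7*400) = 1/(12 + 8000 + 2800) = 1/10812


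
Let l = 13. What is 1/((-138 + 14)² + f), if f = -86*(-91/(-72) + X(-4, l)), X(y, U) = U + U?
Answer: 36/469127 ≈ 7.6738e-5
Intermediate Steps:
X(y, U) = 2*U
f = -84409/36 (f = -86*(-91/(-72) + 2*13) = -86*(-91*(-1/72) + 26) = -86*(91/72 + 26) = -86*1963/72 = -84409/36 ≈ -2344.7)
1/((-138 + 14)² + f) = 1/((-138 + 14)² - 84409/36) = 1/((-124)² - 84409/36) = 1/(15376 - 84409/36) = 1/(469127/36) = 36/469127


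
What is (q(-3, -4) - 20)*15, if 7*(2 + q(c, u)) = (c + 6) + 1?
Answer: -2250/7 ≈ -321.43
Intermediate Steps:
q(c, u) = -1 + c/7 (q(c, u) = -2 + ((c + 6) + 1)/7 = -2 + ((6 + c) + 1)/7 = -2 + (7 + c)/7 = -2 + (1 + c/7) = -1 + c/7)
(q(-3, -4) - 20)*15 = ((-1 + (1/7)*(-3)) - 20)*15 = ((-1 - 3/7) - 20)*15 = (-10/7 - 20)*15 = -150/7*15 = -2250/7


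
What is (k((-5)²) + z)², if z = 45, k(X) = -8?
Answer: 1369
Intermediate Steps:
(k((-5)²) + z)² = (-8 + 45)² = 37² = 1369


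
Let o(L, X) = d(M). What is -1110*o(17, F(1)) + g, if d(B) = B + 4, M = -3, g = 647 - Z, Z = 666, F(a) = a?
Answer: -1129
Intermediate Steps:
g = -19 (g = 647 - 1*666 = 647 - 666 = -19)
d(B) = 4 + B
o(L, X) = 1 (o(L, X) = 4 - 3 = 1)
-1110*o(17, F(1)) + g = -1110*1 - 19 = -1110 - 19 = -1129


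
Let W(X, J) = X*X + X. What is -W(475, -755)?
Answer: -226100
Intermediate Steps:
W(X, J) = X + X² (W(X, J) = X² + X = X + X²)
-W(475, -755) = -475*(1 + 475) = -475*476 = -1*226100 = -226100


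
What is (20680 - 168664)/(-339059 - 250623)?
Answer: 73992/294841 ≈ 0.25096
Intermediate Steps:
(20680 - 168664)/(-339059 - 250623) = -147984/(-589682) = -147984*(-1/589682) = 73992/294841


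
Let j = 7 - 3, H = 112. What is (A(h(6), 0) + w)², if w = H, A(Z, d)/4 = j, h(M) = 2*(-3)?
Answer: 16384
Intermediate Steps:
h(M) = -6
j = 4
A(Z, d) = 16 (A(Z, d) = 4*4 = 16)
w = 112
(A(h(6), 0) + w)² = (16 + 112)² = 128² = 16384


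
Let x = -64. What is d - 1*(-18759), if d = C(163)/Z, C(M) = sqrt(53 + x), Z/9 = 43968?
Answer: 18759 + I*sqrt(11)/395712 ≈ 18759.0 + 8.3814e-6*I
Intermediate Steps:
Z = 395712 (Z = 9*43968 = 395712)
C(M) = I*sqrt(11) (C(M) = sqrt(53 - 64) = sqrt(-11) = I*sqrt(11))
d = I*sqrt(11)/395712 (d = (I*sqrt(11))/395712 = (I*sqrt(11))*(1/395712) = I*sqrt(11)/395712 ≈ 8.3814e-6*I)
d - 1*(-18759) = I*sqrt(11)/395712 - 1*(-18759) = I*sqrt(11)/395712 + 18759 = 18759 + I*sqrt(11)/395712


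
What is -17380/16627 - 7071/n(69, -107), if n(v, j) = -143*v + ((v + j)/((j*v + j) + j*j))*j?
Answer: -1994340451/6069536707 ≈ -0.32858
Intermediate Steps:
n(v, j) = -143*v + j*(j + v)/(j + j² + j*v) (n(v, j) = -143*v + ((j + v)/((j + j*v) + j²))*j = -143*v + ((j + v)/(j + j² + j*v))*j = -143*v + j*(j + v)/(j + j² + j*v))
-17380/16627 - 7071/n(69, -107) = -17380/16627 - 7071*(1 - 107 + 69)/(-107 - 143*69² - 142*69 - 143*(-107)*69) = -17380*1/16627 - 7071*(-37/(-107 - 143*4761 - 9798 + 1055769)) = -17380/16627 - 7071*(-37/(-107 - 680823 - 9798 + 1055769)) = -17380/16627 - 7071/((-1/37*365041)) = -17380/16627 - 7071/(-365041/37) = -17380/16627 - 7071*(-37/365041) = -17380/16627 + 261627/365041 = -1994340451/6069536707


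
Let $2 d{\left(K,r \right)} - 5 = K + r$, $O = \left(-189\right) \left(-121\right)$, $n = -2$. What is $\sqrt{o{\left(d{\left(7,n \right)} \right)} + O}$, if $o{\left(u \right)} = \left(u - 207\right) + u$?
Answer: $4 \sqrt{1417} \approx 150.57$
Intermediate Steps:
$O = 22869$
$d{\left(K,r \right)} = \frac{5}{2} + \frac{K}{2} + \frac{r}{2}$ ($d{\left(K,r \right)} = \frac{5}{2} + \frac{K + r}{2} = \frac{5}{2} + \left(\frac{K}{2} + \frac{r}{2}\right) = \frac{5}{2} + \frac{K}{2} + \frac{r}{2}$)
$o{\left(u \right)} = -207 + 2 u$ ($o{\left(u \right)} = \left(-207 + u\right) + u = -207 + 2 u$)
$\sqrt{o{\left(d{\left(7,n \right)} \right)} + O} = \sqrt{\left(-207 + 2 \left(\frac{5}{2} + \frac{1}{2} \cdot 7 + \frac{1}{2} \left(-2\right)\right)\right) + 22869} = \sqrt{\left(-207 + 2 \left(\frac{5}{2} + \frac{7}{2} - 1\right)\right) + 22869} = \sqrt{\left(-207 + 2 \cdot 5\right) + 22869} = \sqrt{\left(-207 + 10\right) + 22869} = \sqrt{-197 + 22869} = \sqrt{22672} = 4 \sqrt{1417}$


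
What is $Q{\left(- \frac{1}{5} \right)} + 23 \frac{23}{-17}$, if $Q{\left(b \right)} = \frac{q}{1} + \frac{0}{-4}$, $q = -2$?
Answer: $- \frac{563}{17} \approx -33.118$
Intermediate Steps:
$Q{\left(b \right)} = -2$ ($Q{\left(b \right)} = - \frac{2}{1} + \frac{0}{-4} = \left(-2\right) 1 + 0 \left(- \frac{1}{4}\right) = -2 + 0 = -2$)
$Q{\left(- \frac{1}{5} \right)} + 23 \frac{23}{-17} = -2 + 23 \frac{23}{-17} = -2 + 23 \cdot 23 \left(- \frac{1}{17}\right) = -2 + 23 \left(- \frac{23}{17}\right) = -2 - \frac{529}{17} = - \frac{563}{17}$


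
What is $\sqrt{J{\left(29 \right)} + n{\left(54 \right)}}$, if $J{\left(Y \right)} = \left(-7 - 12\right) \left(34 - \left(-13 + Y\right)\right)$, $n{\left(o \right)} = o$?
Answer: $12 i \sqrt{2} \approx 16.971 i$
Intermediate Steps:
$J{\left(Y \right)} = -893 + 19 Y$ ($J{\left(Y \right)} = - 19 \left(47 - Y\right) = -893 + 19 Y$)
$\sqrt{J{\left(29 \right)} + n{\left(54 \right)}} = \sqrt{\left(-893 + 19 \cdot 29\right) + 54} = \sqrt{\left(-893 + 551\right) + 54} = \sqrt{-342 + 54} = \sqrt{-288} = 12 i \sqrt{2}$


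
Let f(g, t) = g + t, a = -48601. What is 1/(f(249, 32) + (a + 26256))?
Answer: -1/22064 ≈ -4.5323e-5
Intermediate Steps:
1/(f(249, 32) + (a + 26256)) = 1/((249 + 32) + (-48601 + 26256)) = 1/(281 - 22345) = 1/(-22064) = -1/22064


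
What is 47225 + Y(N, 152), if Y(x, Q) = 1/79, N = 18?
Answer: 3730776/79 ≈ 47225.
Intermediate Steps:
Y(x, Q) = 1/79
47225 + Y(N, 152) = 47225 + 1/79 = 3730776/79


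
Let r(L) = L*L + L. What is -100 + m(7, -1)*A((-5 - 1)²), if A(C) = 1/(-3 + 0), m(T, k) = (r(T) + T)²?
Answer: -1423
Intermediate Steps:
r(L) = L + L² (r(L) = L² + L = L + L²)
m(T, k) = (T + T*(1 + T))² (m(T, k) = (T*(1 + T) + T)² = (T + T*(1 + T))²)
A(C) = -⅓ (A(C) = 1/(-3) = -⅓)
-100 + m(7, -1)*A((-5 - 1)²) = -100 + (7²*(2 + 7)²)*(-⅓) = -100 + (49*9²)*(-⅓) = -100 + (49*81)*(-⅓) = -100 + 3969*(-⅓) = -100 - 1323 = -1423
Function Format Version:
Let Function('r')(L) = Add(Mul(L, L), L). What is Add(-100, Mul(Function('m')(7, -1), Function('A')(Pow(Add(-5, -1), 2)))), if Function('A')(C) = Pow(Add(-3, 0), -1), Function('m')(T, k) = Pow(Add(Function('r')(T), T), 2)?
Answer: -1423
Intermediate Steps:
Function('r')(L) = Add(L, Pow(L, 2)) (Function('r')(L) = Add(Pow(L, 2), L) = Add(L, Pow(L, 2)))
Function('m')(T, k) = Pow(Add(T, Mul(T, Add(1, T))), 2) (Function('m')(T, k) = Pow(Add(Mul(T, Add(1, T)), T), 2) = Pow(Add(T, Mul(T, Add(1, T))), 2))
Function('A')(C) = Rational(-1, 3) (Function('A')(C) = Pow(-3, -1) = Rational(-1, 3))
Add(-100, Mul(Function('m')(7, -1), Function('A')(Pow(Add(-5, -1), 2)))) = Add(-100, Mul(Mul(Pow(7, 2), Pow(Add(2, 7), 2)), Rational(-1, 3))) = Add(-100, Mul(Mul(49, Pow(9, 2)), Rational(-1, 3))) = Add(-100, Mul(Mul(49, 81), Rational(-1, 3))) = Add(-100, Mul(3969, Rational(-1, 3))) = Add(-100, -1323) = -1423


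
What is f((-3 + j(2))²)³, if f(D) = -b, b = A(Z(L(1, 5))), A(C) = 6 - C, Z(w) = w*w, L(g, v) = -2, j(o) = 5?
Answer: -8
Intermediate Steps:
Z(w) = w²
b = 2 (b = 6 - 1*(-2)² = 6 - 1*4 = 6 - 4 = 2)
f(D) = -2 (f(D) = -1*2 = -2)
f((-3 + j(2))²)³ = (-2)³ = -8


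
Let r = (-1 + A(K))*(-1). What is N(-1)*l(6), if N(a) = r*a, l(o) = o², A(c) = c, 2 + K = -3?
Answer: -216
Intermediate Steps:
K = -5 (K = -2 - 3 = -5)
r = 6 (r = (-1 - 5)*(-1) = -6*(-1) = 6)
N(a) = 6*a
N(-1)*l(6) = (6*(-1))*6² = -6*36 = -216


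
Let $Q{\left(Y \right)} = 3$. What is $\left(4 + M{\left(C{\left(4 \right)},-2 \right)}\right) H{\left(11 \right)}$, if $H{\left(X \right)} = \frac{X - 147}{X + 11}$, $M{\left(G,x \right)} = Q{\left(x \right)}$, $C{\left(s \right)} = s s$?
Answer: $- \frac{476}{11} \approx -43.273$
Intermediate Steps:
$C{\left(s \right)} = s^{2}$
$M{\left(G,x \right)} = 3$
$H{\left(X \right)} = \frac{-147 + X}{11 + X}$
$\left(4 + M{\left(C{\left(4 \right)},-2 \right)}\right) H{\left(11 \right)} = \left(4 + 3\right) \frac{-147 + 11}{11 + 11} = 7 \cdot \frac{1}{22} \left(-136\right) = 7 \left(- \frac{68}{11}\right) = - \frac{476}{11}$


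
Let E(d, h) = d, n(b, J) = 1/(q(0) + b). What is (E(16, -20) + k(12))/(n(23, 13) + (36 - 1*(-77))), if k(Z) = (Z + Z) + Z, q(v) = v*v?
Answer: 23/50 ≈ 0.46000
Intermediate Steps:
q(v) = v²
n(b, J) = 1/b (n(b, J) = 1/(0² + b) = 1/(0 + b) = 1/b)
k(Z) = 3*Z (k(Z) = 2*Z + Z = 3*Z)
(E(16, -20) + k(12))/(n(23, 13) + (36 - 1*(-77))) = (16 + 3*12)/(1/23 + (36 - 1*(-77))) = (16 + 36)/(1/23 + (36 + 77)) = 52/(1/23 + 113) = 52/(2600/23) = 52*(23/2600) = 23/50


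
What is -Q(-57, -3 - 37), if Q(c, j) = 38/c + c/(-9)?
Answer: -17/3 ≈ -5.6667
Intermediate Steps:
Q(c, j) = 38/c - c/9 (Q(c, j) = 38/c + c*(-⅑) = 38/c - c/9)
-Q(-57, -3 - 37) = -(38/(-57) - ⅑*(-57)) = -(38*(-1/57) + 19/3) = -(-⅔ + 19/3) = -1*17/3 = -17/3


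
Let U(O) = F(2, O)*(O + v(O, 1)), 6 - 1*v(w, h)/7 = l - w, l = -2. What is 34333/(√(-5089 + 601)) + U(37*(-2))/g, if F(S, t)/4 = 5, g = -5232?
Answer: 670/327 - 34333*I*√1122/2244 ≈ 2.0489 - 512.49*I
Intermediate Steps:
v(w, h) = 56 + 7*w (v(w, h) = 42 - 7*(-2 - w) = 42 + (14 + 7*w) = 56 + 7*w)
F(S, t) = 20 (F(S, t) = 4*5 = 20)
U(O) = 1120 + 160*O (U(O) = 20*(O + (56 + 7*O)) = 20*(56 + 8*O) = 1120 + 160*O)
34333/(√(-5089 + 601)) + U(37*(-2))/g = 34333/(√(-5089 + 601)) + (1120 + 160*(37*(-2)))/(-5232) = 34333/(√(-4488)) + (1120 + 160*(-74))*(-1/5232) = 34333/((2*I*√1122)) + (1120 - 11840)*(-1/5232) = 34333*(-I*√1122/2244) - 10720*(-1/5232) = -34333*I*√1122/2244 + 670/327 = 670/327 - 34333*I*√1122/2244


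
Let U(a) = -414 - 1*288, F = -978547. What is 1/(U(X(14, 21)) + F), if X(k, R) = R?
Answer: -1/979249 ≈ -1.0212e-6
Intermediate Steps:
U(a) = -702 (U(a) = -414 - 288 = -702)
1/(U(X(14, 21)) + F) = 1/(-702 - 978547) = 1/(-979249) = -1/979249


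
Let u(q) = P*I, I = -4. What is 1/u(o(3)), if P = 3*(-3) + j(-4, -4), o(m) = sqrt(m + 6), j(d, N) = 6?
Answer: 1/12 ≈ 0.083333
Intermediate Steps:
o(m) = sqrt(6 + m)
P = -3 (P = 3*(-3) + 6 = -9 + 6 = -3)
u(q) = 12 (u(q) = -3*(-4) = 12)
1/u(o(3)) = 1/12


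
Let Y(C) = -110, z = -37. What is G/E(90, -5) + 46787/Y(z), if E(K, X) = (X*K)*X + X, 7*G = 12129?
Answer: -146784703/345730 ≈ -424.56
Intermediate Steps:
G = 12129/7 (G = (⅐)*12129 = 12129/7 ≈ 1732.7)
E(K, X) = X + K*X² (E(K, X) = (K*X)*X + X = K*X² + X = X + K*X²)
G/E(90, -5) + 46787/Y(z) = 12129/(7*((-5*(1 + 90*(-5))))) + 46787/(-110) = 12129/(7*((-5*(1 - 450)))) + 46787*(-1/110) = 12129/(7*((-5*(-449)))) - 46787/110 = (12129/7)/2245 - 46787/110 = (12129/7)*(1/2245) - 46787/110 = 12129/15715 - 46787/110 = -146784703/345730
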